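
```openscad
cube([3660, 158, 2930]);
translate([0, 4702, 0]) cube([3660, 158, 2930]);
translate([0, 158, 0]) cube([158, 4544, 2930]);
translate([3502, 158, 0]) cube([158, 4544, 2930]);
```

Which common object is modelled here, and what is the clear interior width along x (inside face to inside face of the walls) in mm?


A house (or room) frame. The interior width is 3344 mm.

Four 2930 mm walls enclosing a rectangle with no floor or roof — a room or house frame. Outside width is 3660 mm and wall thickness is 158 mm, so the interior width is 3660 − 2 × 158 = 3344 mm.


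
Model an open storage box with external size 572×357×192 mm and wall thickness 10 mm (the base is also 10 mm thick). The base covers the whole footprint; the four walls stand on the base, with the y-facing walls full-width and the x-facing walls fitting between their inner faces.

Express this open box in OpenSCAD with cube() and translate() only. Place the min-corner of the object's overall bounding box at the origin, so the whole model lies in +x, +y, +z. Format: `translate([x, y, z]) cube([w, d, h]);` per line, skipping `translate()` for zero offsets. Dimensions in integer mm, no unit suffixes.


cube([572, 357, 10]);
translate([0, 0, 10]) cube([572, 10, 182]);
translate([0, 347, 10]) cube([572, 10, 182]);
translate([0, 10, 10]) cube([10, 337, 182]);
translate([562, 10, 10]) cube([10, 337, 182]);


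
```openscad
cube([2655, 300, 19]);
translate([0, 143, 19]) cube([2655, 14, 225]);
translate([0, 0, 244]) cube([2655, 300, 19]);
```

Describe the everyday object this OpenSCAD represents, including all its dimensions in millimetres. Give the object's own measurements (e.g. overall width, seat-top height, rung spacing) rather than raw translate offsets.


An I-beam lying along x, 2655 mm long. Overall section height 263 mm. Two flanges 300 mm wide (y) and 19 mm thick, one on the floor and one at the top; a web 14 mm thick runs between them, centred on the flange width.


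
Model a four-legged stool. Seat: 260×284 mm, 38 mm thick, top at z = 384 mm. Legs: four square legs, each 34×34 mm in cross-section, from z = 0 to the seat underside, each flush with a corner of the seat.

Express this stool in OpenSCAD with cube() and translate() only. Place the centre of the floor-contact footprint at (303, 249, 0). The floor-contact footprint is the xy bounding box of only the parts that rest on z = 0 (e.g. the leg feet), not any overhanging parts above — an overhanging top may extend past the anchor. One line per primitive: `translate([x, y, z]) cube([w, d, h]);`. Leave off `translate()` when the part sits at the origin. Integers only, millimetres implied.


// leg_h = 384 - 38 = 346
translate([173, 107, 346]) cube([260, 284, 38]);
translate([173, 107, 0]) cube([34, 34, 346]);
translate([399, 107, 0]) cube([34, 34, 346]);
translate([173, 357, 0]) cube([34, 34, 346]);
translate([399, 357, 0]) cube([34, 34, 346]);


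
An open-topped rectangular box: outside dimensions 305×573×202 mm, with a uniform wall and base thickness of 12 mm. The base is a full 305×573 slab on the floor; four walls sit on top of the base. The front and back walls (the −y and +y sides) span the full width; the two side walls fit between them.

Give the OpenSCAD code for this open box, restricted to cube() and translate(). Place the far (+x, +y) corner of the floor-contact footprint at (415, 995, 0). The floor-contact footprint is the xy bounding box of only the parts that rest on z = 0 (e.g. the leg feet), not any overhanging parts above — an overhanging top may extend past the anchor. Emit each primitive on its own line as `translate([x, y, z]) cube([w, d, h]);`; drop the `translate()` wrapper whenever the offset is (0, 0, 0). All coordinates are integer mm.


translate([110, 422, 0]) cube([305, 573, 12]);
translate([110, 422, 12]) cube([305, 12, 190]);
translate([110, 983, 12]) cube([305, 12, 190]);
translate([110, 434, 12]) cube([12, 549, 190]);
translate([403, 434, 12]) cube([12, 549, 190]);


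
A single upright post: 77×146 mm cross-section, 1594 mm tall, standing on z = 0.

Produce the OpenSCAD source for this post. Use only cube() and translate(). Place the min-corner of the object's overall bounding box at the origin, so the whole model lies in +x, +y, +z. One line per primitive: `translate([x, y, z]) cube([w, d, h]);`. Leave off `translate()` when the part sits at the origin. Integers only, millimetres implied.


cube([77, 146, 1594]);


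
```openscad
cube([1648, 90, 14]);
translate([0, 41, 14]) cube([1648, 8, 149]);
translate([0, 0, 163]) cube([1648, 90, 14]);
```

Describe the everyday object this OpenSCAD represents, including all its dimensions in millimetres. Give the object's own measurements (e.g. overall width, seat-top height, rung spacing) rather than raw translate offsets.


An I-beam lying along x, 1648 mm long. Overall section height 177 mm. Two flanges 90 mm wide (y) and 14 mm thick, one on the floor and one at the top; a web 8 mm thick runs between them, centred on the flange width.


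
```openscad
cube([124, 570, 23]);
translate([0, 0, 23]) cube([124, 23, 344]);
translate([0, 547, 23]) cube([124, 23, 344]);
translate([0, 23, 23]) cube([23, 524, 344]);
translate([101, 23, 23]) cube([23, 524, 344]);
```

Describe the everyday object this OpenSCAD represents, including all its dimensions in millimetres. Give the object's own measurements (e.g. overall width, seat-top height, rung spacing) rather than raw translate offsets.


An open-topped rectangular box: outside dimensions 124×570×367 mm, with a uniform wall and base thickness of 23 mm. The base is a full 124×570 slab on the floor; four walls sit on top of the base. The front and back walls (the −y and +y sides) span the full width; the two side walls fit between them.


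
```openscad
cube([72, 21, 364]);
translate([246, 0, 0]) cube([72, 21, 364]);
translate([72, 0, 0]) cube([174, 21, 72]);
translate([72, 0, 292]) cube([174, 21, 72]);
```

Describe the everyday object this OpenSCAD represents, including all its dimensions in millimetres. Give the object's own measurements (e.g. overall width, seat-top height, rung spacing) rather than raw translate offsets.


A rectangular picture frame lying in the x–z plane (depth along y). The opening is 174 mm wide (x) by 220 mm tall (z), surrounded by a border 72 mm wide on all four sides. The frame is 21 mm deep and is made of two full-height vertical stiles with two horizontal rails fitted between them.


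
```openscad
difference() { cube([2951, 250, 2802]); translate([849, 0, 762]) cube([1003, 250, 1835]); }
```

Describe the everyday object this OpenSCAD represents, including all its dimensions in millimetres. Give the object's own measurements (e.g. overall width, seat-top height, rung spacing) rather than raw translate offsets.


A wall 2951 mm long (x), 250 mm thick (y), 2802 mm tall, with a rectangular window opening cut through it. The opening is 1003 mm wide and 1835 mm tall; its sill is at z = 762 mm and its near (−x) edge is 849 mm from the wall's −x end. The opening passes through the full wall thickness.


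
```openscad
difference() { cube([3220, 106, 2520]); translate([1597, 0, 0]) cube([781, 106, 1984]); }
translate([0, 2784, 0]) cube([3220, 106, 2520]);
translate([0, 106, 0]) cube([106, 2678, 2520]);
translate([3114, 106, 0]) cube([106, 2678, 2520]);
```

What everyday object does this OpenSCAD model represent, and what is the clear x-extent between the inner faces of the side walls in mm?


A single room. The interior width is 3008 mm.

Four walls enclosing a rectangle with a door in the front wall — a room. Outside width 3220 minus two 106 mm walls gives 3008 mm.


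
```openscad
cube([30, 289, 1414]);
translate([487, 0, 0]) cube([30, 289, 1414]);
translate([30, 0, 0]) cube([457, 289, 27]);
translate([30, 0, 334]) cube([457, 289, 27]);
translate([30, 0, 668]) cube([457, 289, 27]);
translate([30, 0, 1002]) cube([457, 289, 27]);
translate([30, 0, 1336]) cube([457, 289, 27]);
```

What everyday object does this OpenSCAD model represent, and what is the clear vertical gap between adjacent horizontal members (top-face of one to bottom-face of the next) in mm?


A bookshelf. The clear shelf gap is 307 mm.

Two tall side panels with 5 horizontal boards between them — a bookshelf. The first two shelf undersides are at z = 0 and z = 334; with shelf thickness 27, the clear gap is 334 − 0 − 27 = 307 mm.


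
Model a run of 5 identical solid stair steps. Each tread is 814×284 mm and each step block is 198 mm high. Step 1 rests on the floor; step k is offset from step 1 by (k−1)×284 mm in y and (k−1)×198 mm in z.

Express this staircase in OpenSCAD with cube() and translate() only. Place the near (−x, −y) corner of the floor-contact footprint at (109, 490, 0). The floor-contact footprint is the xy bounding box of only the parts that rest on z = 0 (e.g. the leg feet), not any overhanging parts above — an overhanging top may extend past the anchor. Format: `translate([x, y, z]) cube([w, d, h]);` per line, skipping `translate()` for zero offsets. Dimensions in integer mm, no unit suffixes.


translate([109, 490, 0]) cube([814, 284, 198]);
translate([109, 774, 198]) cube([814, 284, 198]);
translate([109, 1058, 396]) cube([814, 284, 198]);
translate([109, 1342, 594]) cube([814, 284, 198]);
translate([109, 1626, 792]) cube([814, 284, 198]);


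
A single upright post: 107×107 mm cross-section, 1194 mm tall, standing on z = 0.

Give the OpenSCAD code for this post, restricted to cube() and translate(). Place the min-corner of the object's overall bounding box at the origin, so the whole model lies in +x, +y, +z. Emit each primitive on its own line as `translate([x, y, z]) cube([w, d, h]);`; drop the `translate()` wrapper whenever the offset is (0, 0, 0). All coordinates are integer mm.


cube([107, 107, 1194]);


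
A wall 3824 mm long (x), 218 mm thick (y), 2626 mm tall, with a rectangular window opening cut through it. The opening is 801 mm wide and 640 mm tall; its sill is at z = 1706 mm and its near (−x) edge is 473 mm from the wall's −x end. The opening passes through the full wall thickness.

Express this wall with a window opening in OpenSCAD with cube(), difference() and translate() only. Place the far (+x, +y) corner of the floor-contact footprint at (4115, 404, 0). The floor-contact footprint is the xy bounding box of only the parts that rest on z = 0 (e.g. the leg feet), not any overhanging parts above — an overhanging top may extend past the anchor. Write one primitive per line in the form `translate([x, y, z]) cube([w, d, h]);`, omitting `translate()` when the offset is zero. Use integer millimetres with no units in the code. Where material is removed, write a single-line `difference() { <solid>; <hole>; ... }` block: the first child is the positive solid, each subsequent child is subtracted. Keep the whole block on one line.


difference() { translate([291, 186, 0]) cube([3824, 218, 2626]); translate([764, 186, 1706]) cube([801, 218, 640]); }


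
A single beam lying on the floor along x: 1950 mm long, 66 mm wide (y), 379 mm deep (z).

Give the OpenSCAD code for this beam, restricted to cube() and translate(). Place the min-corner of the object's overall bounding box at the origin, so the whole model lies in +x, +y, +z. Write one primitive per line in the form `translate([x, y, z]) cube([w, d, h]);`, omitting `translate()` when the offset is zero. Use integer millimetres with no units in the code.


cube([1950, 66, 379]);


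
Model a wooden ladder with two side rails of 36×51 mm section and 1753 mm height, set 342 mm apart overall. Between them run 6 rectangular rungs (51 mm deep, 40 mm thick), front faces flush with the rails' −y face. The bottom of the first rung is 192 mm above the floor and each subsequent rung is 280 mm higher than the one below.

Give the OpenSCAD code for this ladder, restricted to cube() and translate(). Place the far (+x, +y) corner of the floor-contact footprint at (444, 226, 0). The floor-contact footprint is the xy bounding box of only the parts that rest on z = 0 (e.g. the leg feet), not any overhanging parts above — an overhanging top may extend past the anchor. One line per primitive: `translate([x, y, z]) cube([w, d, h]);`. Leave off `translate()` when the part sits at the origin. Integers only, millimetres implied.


translate([102, 175, 0]) cube([36, 51, 1753]);
translate([408, 175, 0]) cube([36, 51, 1753]);
translate([138, 175, 192]) cube([270, 51, 40]);
translate([138, 175, 472]) cube([270, 51, 40]);
translate([138, 175, 752]) cube([270, 51, 40]);
translate([138, 175, 1032]) cube([270, 51, 40]);
translate([138, 175, 1312]) cube([270, 51, 40]);
translate([138, 175, 1592]) cube([270, 51, 40]);


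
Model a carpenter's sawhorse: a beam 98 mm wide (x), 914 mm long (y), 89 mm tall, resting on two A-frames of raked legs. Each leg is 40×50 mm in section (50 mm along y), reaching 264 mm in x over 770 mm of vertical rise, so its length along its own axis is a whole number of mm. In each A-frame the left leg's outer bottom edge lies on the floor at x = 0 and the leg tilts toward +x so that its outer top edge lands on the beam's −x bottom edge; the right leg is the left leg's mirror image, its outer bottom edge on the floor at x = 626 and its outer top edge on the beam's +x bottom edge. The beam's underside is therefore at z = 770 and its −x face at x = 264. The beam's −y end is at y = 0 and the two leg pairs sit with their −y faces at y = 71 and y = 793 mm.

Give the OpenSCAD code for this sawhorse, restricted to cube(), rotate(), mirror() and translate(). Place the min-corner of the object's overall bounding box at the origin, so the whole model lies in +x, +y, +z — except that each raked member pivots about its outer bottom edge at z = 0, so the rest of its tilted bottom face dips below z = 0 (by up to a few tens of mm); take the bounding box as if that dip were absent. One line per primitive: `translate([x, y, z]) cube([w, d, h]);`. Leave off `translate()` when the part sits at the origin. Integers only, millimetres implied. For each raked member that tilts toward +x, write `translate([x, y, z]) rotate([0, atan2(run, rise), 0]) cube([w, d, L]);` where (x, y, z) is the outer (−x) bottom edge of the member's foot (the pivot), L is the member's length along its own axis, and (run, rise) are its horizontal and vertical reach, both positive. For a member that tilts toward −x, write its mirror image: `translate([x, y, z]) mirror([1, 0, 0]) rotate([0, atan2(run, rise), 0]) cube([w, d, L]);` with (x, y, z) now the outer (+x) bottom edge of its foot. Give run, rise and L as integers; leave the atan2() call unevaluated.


// leg length = √(264² + 770²) = 814
// right-leg outer foot x = 2·264 + 98 = 626
// beam min-corner = (264, 0, 770)
translate([264, 0, 770]) cube([98, 914, 89]);
translate([0, 71, 0]) rotate([0, atan2(264, 770), 0]) cube([40, 50, 814]);
translate([626, 71, 0]) mirror([1, 0, 0]) rotate([0, atan2(264, 770), 0]) cube([40, 50, 814]);
translate([0, 793, 0]) rotate([0, atan2(264, 770), 0]) cube([40, 50, 814]);
translate([626, 793, 0]) mirror([1, 0, 0]) rotate([0, atan2(264, 770), 0]) cube([40, 50, 814]);


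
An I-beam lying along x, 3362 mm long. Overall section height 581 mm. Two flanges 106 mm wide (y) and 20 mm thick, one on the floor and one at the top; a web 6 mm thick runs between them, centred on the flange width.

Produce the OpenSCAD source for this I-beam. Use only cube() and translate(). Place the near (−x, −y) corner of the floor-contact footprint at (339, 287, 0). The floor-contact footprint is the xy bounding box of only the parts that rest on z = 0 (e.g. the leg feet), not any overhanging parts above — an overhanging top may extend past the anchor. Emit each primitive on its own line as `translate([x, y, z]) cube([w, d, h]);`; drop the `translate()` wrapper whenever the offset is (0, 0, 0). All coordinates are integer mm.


translate([339, 287, 0]) cube([3362, 106, 20]);
translate([339, 337, 20]) cube([3362, 6, 541]);
translate([339, 287, 561]) cube([3362, 106, 20]);


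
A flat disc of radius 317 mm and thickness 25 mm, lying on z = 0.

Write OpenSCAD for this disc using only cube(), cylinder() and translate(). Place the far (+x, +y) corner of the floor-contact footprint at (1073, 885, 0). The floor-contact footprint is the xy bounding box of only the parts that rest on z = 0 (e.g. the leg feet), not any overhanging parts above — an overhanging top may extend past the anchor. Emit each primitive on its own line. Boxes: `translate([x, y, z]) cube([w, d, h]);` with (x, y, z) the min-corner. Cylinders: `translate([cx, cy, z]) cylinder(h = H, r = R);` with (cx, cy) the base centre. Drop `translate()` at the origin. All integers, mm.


translate([756, 568, 0]) cylinder(h = 25, r = 317);


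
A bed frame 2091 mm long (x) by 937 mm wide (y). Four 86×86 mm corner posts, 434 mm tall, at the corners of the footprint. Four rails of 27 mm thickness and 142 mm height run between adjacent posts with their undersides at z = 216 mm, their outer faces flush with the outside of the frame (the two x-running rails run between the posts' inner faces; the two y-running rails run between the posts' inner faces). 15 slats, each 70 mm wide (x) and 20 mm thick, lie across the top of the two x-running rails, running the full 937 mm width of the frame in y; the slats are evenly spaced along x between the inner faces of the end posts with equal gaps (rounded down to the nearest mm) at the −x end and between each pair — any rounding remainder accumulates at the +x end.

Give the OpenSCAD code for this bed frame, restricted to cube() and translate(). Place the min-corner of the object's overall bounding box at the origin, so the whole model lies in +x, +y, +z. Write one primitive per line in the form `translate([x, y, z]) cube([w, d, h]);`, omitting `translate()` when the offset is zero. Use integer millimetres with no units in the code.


// slat z = rail_z + rail_h = 216 + 142 = 358
// slat gap = ⌊(1919 − 15·70) / 16⌋ = 54
cube([86, 86, 434]);
translate([0, 851, 0]) cube([86, 86, 434]);
translate([2005, 0, 0]) cube([86, 86, 434]);
translate([2005, 851, 0]) cube([86, 86, 434]);
translate([86, 0, 216]) cube([1919, 27, 142]);
translate([86, 910, 216]) cube([1919, 27, 142]);
translate([0, 86, 216]) cube([27, 765, 142]);
translate([2064, 86, 216]) cube([27, 765, 142]);
translate([140, 0, 358]) cube([70, 937, 20]);
translate([264, 0, 358]) cube([70, 937, 20]);
translate([388, 0, 358]) cube([70, 937, 20]);
translate([512, 0, 358]) cube([70, 937, 20]);
translate([636, 0, 358]) cube([70, 937, 20]);
translate([760, 0, 358]) cube([70, 937, 20]);
translate([884, 0, 358]) cube([70, 937, 20]);
translate([1008, 0, 358]) cube([70, 937, 20]);
translate([1132, 0, 358]) cube([70, 937, 20]);
translate([1256, 0, 358]) cube([70, 937, 20]);
translate([1380, 0, 358]) cube([70, 937, 20]);
translate([1504, 0, 358]) cube([70, 937, 20]);
translate([1628, 0, 358]) cube([70, 937, 20]);
translate([1752, 0, 358]) cube([70, 937, 20]);
translate([1876, 0, 358]) cube([70, 937, 20]);


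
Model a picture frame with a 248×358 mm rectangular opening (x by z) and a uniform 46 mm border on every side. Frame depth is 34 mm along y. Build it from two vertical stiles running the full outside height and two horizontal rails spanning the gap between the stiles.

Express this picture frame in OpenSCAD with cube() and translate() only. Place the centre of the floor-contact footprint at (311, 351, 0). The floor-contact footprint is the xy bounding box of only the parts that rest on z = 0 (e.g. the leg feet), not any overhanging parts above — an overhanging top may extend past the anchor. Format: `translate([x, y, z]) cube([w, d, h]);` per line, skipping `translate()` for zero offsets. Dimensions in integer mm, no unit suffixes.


translate([141, 334, 0]) cube([46, 34, 450]);
translate([435, 334, 0]) cube([46, 34, 450]);
translate([187, 334, 0]) cube([248, 34, 46]);
translate([187, 334, 404]) cube([248, 34, 46]);


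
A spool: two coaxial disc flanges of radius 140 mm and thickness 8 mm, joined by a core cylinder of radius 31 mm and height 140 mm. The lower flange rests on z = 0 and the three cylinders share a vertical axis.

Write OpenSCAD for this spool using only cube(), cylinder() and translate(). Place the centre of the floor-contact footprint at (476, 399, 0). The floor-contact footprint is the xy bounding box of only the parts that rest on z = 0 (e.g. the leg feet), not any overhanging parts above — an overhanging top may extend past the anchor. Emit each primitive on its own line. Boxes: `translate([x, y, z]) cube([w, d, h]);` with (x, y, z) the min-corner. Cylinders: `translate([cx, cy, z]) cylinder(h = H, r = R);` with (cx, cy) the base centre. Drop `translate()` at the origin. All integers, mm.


translate([476, 399, 0]) cylinder(h = 8, r = 140);
translate([476, 399, 8]) cylinder(h = 140, r = 31);
translate([476, 399, 148]) cylinder(h = 8, r = 140);


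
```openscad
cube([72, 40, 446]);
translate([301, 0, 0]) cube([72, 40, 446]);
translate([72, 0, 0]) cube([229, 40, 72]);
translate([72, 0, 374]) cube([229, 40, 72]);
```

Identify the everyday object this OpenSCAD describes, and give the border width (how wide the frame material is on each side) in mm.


A picture frame. The border width is 72 mm.

Four thin pieces enclosing a rectangular opening — a picture frame. The two full-height stiles are 446 mm tall; the top rail sits at z = 374 and is 72 mm tall, so the border above the opening is 446 − 374 = 72 mm, matching the stile x-width.


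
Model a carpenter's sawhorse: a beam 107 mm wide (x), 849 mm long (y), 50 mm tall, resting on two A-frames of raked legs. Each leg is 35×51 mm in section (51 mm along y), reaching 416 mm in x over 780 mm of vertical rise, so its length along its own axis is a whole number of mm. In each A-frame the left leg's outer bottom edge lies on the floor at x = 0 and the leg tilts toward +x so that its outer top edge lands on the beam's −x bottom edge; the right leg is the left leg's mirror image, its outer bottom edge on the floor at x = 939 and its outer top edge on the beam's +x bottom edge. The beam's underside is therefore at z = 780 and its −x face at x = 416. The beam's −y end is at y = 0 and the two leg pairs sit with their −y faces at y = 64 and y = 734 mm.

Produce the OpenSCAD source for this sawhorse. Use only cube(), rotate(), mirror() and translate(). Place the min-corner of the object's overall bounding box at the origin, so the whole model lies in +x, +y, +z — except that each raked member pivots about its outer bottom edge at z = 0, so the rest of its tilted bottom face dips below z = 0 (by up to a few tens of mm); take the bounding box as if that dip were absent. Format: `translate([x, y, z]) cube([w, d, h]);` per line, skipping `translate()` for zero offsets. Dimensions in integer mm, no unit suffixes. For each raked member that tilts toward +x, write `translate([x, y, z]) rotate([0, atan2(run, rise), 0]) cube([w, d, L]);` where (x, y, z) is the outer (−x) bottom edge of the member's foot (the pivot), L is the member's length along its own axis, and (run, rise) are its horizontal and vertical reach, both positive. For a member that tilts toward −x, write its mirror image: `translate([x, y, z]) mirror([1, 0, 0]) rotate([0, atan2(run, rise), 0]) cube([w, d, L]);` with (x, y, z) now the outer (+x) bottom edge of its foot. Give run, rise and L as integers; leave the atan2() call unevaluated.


translate([416, 0, 780]) cube([107, 849, 50]);
translate([0, 64, 0]) rotate([0, atan2(416, 780), 0]) cube([35, 51, 884]);
translate([939, 64, 0]) mirror([1, 0, 0]) rotate([0, atan2(416, 780), 0]) cube([35, 51, 884]);
translate([0, 734, 0]) rotate([0, atan2(416, 780), 0]) cube([35, 51, 884]);
translate([939, 734, 0]) mirror([1, 0, 0]) rotate([0, atan2(416, 780), 0]) cube([35, 51, 884]);


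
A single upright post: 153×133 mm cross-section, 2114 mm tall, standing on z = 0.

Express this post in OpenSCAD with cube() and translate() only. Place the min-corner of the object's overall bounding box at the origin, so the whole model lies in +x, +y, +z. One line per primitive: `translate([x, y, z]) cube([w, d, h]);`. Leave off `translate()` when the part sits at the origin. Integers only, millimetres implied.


cube([153, 133, 2114]);


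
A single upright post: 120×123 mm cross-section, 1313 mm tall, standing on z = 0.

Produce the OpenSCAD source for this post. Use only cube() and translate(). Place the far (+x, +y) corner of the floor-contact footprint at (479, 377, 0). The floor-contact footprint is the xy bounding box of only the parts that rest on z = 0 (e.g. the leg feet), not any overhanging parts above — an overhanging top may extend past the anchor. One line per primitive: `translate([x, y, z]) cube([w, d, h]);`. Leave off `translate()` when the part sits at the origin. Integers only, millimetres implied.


translate([359, 254, 0]) cube([120, 123, 1313]);


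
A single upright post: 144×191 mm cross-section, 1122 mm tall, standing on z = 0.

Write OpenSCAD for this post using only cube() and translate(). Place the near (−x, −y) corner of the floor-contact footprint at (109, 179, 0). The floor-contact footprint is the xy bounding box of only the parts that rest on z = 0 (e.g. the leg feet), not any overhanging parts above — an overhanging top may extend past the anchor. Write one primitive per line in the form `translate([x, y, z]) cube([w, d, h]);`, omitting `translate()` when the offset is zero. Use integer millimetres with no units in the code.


translate([109, 179, 0]) cube([144, 191, 1122]);


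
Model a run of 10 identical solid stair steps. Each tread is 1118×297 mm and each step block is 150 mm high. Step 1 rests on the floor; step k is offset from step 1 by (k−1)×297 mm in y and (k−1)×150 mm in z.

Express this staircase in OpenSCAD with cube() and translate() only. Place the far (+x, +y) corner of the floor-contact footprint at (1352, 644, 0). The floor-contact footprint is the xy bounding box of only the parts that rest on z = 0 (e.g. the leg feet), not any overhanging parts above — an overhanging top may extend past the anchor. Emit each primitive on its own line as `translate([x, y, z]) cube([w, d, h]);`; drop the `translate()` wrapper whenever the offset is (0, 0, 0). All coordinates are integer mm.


translate([234, 347, 0]) cube([1118, 297, 150]);
translate([234, 644, 150]) cube([1118, 297, 150]);
translate([234, 941, 300]) cube([1118, 297, 150]);
translate([234, 1238, 450]) cube([1118, 297, 150]);
translate([234, 1535, 600]) cube([1118, 297, 150]);
translate([234, 1832, 750]) cube([1118, 297, 150]);
translate([234, 2129, 900]) cube([1118, 297, 150]);
translate([234, 2426, 1050]) cube([1118, 297, 150]);
translate([234, 2723, 1200]) cube([1118, 297, 150]);
translate([234, 3020, 1350]) cube([1118, 297, 150]);


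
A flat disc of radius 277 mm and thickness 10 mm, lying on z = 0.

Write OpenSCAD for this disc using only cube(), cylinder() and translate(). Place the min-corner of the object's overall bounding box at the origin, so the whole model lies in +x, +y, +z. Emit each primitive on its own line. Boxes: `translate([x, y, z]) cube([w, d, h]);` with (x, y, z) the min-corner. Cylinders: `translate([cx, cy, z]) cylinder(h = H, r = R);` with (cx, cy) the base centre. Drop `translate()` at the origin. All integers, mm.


translate([277, 277, 0]) cylinder(h = 10, r = 277);


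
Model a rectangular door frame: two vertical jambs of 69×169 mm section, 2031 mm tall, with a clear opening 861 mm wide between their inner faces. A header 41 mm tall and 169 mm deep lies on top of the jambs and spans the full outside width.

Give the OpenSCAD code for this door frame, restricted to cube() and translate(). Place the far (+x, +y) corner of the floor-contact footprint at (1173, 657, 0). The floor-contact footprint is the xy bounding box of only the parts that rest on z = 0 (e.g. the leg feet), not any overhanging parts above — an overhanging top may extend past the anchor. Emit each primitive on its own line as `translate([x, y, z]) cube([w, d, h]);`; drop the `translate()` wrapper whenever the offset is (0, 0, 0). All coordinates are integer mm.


translate([174, 488, 0]) cube([69, 169, 2031]);
translate([1104, 488, 0]) cube([69, 169, 2031]);
translate([174, 488, 2031]) cube([999, 169, 41]);


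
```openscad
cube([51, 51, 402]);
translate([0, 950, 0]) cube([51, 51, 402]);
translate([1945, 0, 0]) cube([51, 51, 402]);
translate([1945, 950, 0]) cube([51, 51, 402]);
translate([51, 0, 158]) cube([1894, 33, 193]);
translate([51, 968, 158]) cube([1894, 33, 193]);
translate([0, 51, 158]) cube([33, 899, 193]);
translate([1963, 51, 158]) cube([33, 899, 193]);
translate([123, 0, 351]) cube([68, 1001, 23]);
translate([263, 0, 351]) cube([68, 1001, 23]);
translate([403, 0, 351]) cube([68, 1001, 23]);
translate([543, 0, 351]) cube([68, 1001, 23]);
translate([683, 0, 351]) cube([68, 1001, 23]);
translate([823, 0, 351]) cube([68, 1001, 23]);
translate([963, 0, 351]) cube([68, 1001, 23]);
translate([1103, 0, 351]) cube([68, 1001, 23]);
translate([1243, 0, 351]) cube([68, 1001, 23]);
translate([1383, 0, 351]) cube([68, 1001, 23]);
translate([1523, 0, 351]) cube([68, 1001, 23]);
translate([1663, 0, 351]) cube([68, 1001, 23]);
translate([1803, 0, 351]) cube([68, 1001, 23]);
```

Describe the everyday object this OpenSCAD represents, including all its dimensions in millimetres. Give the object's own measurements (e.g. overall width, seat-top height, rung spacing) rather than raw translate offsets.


A bed frame 1996 mm long (x) by 1001 mm wide (y). Four 51×51 mm corner posts, 402 mm tall, at the corners of the footprint. Four rails of 33 mm thickness and 193 mm height run between adjacent posts with their undersides at z = 158 mm, their outer faces flush with the outside of the frame (the two x-running rails run between the posts' inner faces; the two y-running rails run between the posts' inner faces). 13 slats, each 68 mm wide (x) and 23 mm thick, lie across the top of the two x-running rails, running the full 1001 mm width of the frame in y; along x they sit between the end posts with a 72 mm gap after the −x posts and between neighbouring slats, leaving 74 mm before the +x posts.


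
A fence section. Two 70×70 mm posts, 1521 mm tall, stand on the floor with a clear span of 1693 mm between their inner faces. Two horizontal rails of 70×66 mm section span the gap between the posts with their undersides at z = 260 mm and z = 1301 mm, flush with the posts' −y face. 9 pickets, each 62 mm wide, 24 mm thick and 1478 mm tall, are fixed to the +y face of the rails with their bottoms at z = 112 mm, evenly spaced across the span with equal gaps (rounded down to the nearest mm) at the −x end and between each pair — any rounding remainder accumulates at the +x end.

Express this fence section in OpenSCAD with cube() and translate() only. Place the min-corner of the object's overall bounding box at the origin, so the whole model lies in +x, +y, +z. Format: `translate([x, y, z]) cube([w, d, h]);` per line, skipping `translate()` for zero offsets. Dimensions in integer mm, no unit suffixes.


cube([70, 70, 1521]);
translate([1763, 0, 0]) cube([70, 70, 1521]);
translate([70, 0, 260]) cube([1693, 70, 66]);
translate([70, 0, 1301]) cube([1693, 70, 66]);
translate([183, 70, 112]) cube([62, 24, 1478]);
translate([358, 70, 112]) cube([62, 24, 1478]);
translate([533, 70, 112]) cube([62, 24, 1478]);
translate([708, 70, 112]) cube([62, 24, 1478]);
translate([883, 70, 112]) cube([62, 24, 1478]);
translate([1058, 70, 112]) cube([62, 24, 1478]);
translate([1233, 70, 112]) cube([62, 24, 1478]);
translate([1408, 70, 112]) cube([62, 24, 1478]);
translate([1583, 70, 112]) cube([62, 24, 1478]);


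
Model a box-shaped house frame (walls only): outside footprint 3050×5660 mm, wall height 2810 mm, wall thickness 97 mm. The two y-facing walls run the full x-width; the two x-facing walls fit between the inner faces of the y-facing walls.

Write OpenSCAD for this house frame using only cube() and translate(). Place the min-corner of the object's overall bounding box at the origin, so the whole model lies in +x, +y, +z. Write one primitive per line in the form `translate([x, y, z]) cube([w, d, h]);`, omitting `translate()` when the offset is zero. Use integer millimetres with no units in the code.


cube([3050, 97, 2810]);
translate([0, 5563, 0]) cube([3050, 97, 2810]);
translate([0, 97, 0]) cube([97, 5466, 2810]);
translate([2953, 97, 0]) cube([97, 5466, 2810]);


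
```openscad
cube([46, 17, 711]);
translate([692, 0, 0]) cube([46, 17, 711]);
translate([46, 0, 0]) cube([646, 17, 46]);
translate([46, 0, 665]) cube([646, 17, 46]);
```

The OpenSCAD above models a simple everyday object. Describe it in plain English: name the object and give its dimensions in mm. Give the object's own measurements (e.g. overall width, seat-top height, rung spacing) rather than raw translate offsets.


A rectangular picture frame lying in the x–z plane (depth along y). The opening is 646 mm wide (x) by 619 mm tall (z), surrounded by a border 46 mm wide on all four sides. The frame is 17 mm deep and is made of two full-height vertical stiles with two horizontal rails fitted between them.


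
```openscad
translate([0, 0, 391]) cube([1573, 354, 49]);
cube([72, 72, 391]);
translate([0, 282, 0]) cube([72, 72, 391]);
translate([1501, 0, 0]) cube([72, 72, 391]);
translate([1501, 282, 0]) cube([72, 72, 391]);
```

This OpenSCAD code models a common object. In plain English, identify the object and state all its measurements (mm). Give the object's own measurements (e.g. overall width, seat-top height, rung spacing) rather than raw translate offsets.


A bench: a 1573×354 mm seat slab, 49 mm thick, top at z = 440 mm, on four 72×72 mm square legs flush with the seat corners and standing on z = 0.


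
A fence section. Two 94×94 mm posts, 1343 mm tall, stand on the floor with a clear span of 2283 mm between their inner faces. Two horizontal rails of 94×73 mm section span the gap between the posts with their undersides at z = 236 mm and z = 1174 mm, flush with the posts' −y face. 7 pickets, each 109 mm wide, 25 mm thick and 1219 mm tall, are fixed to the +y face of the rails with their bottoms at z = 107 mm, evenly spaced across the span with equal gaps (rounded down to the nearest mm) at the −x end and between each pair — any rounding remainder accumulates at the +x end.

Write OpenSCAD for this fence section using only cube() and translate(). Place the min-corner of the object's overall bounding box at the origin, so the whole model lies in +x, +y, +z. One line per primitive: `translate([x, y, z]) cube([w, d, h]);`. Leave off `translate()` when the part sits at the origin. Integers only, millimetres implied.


cube([94, 94, 1343]);
translate([2377, 0, 0]) cube([94, 94, 1343]);
translate([94, 0, 236]) cube([2283, 94, 73]);
translate([94, 0, 1174]) cube([2283, 94, 73]);
translate([284, 94, 107]) cube([109, 25, 1219]);
translate([583, 94, 107]) cube([109, 25, 1219]);
translate([882, 94, 107]) cube([109, 25, 1219]);
translate([1181, 94, 107]) cube([109, 25, 1219]);
translate([1480, 94, 107]) cube([109, 25, 1219]);
translate([1779, 94, 107]) cube([109, 25, 1219]);
translate([2078, 94, 107]) cube([109, 25, 1219]);


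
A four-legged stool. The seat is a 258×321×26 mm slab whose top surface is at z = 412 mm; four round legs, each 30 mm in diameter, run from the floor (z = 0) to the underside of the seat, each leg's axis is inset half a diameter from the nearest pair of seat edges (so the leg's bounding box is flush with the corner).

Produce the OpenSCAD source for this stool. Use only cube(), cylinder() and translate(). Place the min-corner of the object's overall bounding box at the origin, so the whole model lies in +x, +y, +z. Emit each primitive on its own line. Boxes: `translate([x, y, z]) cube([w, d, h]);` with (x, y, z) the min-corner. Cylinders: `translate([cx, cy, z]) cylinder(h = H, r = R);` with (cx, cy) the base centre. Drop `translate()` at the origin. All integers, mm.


translate([0, 0, 386]) cube([258, 321, 26]);
translate([15, 15, 0]) cylinder(h = 386, r = 15);
translate([243, 15, 0]) cylinder(h = 386, r = 15);
translate([15, 306, 0]) cylinder(h = 386, r = 15);
translate([243, 306, 0]) cylinder(h = 386, r = 15);


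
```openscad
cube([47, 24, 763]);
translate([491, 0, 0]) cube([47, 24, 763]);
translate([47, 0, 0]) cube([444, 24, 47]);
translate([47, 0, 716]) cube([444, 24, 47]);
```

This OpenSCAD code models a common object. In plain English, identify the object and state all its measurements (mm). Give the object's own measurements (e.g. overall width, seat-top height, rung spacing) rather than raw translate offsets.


A rectangular picture frame lying in the x–z plane (depth along y). The opening is 444 mm wide (x) by 669 mm tall (z), surrounded by a border 47 mm wide on all four sides. The frame is 24 mm deep and is made of two full-height vertical stiles with two horizontal rails fitted between them.


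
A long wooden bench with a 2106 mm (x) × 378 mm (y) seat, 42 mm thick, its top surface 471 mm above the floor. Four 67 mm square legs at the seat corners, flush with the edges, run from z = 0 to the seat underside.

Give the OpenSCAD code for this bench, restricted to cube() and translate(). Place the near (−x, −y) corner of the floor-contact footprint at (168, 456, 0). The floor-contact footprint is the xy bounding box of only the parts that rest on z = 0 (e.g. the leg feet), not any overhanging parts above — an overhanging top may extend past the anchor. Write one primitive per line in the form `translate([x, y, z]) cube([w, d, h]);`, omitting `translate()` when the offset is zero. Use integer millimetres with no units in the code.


// leg_h = 471 − 42 = 429
translate([168, 456, 429]) cube([2106, 378, 42]);
translate([168, 456, 0]) cube([67, 67, 429]);
translate([168, 767, 0]) cube([67, 67, 429]);
translate([2207, 456, 0]) cube([67, 67, 429]);
translate([2207, 767, 0]) cube([67, 67, 429]);


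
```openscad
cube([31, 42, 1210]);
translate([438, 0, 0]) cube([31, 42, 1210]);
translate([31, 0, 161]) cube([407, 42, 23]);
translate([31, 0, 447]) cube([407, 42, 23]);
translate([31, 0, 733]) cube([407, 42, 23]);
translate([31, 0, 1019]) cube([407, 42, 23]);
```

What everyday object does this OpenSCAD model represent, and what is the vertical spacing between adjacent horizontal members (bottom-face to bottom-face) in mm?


A ladder. The rung spacing is 286 mm.

Two tall 31×42 posts with 4 short bars between them — a ladder. Adjacent rungs sit at z = 161 and z = 447, so the spacing is 447 − 161 = 286 mm.


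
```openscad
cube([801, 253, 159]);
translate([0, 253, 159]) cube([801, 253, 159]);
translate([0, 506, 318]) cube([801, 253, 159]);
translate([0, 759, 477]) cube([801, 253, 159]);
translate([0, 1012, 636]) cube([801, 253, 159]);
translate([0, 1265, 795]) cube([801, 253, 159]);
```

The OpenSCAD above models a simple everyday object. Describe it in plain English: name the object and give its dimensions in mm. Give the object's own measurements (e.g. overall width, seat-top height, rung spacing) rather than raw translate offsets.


A straight staircase of 6 solid steps. Each step is 801 mm wide (x), 253 mm deep (y, the going) and 159 mm tall (the rise). The first step rests on the floor; each subsequent step sits one going further in +y and one rise higher in +z, directly behind and above the previous step with no overlap.


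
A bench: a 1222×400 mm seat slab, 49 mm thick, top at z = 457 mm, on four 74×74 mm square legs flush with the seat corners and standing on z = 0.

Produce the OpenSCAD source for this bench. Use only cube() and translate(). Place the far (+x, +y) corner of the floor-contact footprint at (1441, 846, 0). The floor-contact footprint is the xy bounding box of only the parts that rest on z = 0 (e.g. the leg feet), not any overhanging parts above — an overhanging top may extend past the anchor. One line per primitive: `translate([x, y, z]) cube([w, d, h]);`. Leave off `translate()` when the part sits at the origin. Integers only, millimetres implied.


translate([219, 446, 408]) cube([1222, 400, 49]);
translate([219, 446, 0]) cube([74, 74, 408]);
translate([219, 772, 0]) cube([74, 74, 408]);
translate([1367, 446, 0]) cube([74, 74, 408]);
translate([1367, 772, 0]) cube([74, 74, 408]);
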